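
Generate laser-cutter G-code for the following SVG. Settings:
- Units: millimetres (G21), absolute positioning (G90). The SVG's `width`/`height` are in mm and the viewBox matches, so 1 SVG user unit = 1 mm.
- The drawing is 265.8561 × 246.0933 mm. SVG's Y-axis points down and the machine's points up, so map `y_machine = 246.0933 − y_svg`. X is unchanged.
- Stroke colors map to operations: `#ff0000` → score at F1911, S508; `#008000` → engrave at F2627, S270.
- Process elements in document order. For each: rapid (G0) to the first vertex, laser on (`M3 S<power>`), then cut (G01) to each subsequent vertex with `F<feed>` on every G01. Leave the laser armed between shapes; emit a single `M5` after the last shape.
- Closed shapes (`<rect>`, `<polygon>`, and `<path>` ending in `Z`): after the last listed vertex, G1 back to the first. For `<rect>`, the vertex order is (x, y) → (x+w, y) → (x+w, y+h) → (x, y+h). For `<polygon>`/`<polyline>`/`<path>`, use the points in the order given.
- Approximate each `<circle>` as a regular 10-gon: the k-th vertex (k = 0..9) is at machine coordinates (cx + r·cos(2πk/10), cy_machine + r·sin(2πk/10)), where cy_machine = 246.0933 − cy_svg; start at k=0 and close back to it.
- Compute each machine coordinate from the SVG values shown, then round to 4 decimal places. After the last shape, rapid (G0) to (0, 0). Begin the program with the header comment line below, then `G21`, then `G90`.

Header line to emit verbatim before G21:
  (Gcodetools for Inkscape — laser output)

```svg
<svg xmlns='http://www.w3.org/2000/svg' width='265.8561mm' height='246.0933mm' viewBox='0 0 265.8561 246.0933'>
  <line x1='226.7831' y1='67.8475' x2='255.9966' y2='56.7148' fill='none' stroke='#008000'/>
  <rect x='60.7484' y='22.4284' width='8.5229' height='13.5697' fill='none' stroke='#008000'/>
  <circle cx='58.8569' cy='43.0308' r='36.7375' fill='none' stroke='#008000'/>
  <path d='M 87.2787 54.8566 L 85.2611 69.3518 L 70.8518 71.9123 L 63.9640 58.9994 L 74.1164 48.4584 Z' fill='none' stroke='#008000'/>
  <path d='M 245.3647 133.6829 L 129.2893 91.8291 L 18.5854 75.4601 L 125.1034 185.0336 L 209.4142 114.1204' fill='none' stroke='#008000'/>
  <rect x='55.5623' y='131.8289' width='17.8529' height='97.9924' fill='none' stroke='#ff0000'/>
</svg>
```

Since the viewBox matches the mm dimensions, user units are millimetres directly. The only transform is the Y-flip y_m = 246.0933 − y_svg.

Shape 1 is a line segment drawn with `<line>`. Its stroke #008000 means engrave at S270, F2627. After flipping Y the toolpath is (226.7831,178.2458) → (255.9966,189.3785).

Shape 2 is a rectangle drawn with `<rect>`. Its stroke #008000 means engrave at S270, F2627. After flipping Y the toolpath is (60.7484,223.6649) → (69.2713,223.6649) → (69.2713,210.0952) → (60.7484,210.0952) → (60.7484,223.6649), returning to the start.

Shape 3 is a circle drawn with `<circle>`. Its stroke #008000 means engrave at S270, F2627. After flipping Y the toolpath is (95.5944,203.0625) → (88.5782,224.6563) → (70.2094,238.0019) → (47.5044,238.0019) → (29.1356,224.6563) → (22.1194,203.0625) → (29.1356,181.4687) → (47.5044,168.1231) → (70.2094,168.1231) → (88.5782,181.4687) → (95.5944,203.0625), returning to the start.

Shape 4 is a regular polygon drawn with `<path>`. Its stroke #008000 means engrave at S270, F2627. After flipping Y the toolpath is (87.2787,191.2367) → (85.2611,176.7415) → (70.8518,174.1810) → (63.9640,187.0939) → (74.1164,197.6349) → (87.2787,191.2367), returning to the start.

Shape 5 is a open polyline drawn with `<path>`. Its stroke #008000 means engrave at S270, F2627. After flipping Y the toolpath is (245.3647,112.4104) → (129.2893,154.2642) → (18.5854,170.6332) → (125.1034,61.0597) → (209.4142,131.9729).

Shape 6 is a rectangle drawn with `<rect>`. Its stroke #ff0000 means score at S508, F1911. After flipping Y the toolpath is (55.5623,114.2644) → (73.4152,114.2644) → (73.4152,16.2720) → (55.5623,16.2720) → (55.5623,114.2644), returning to the start.

(Gcodetools for Inkscape — laser output)
G21
G90
G0 X226.7831 Y178.2458
M3 S270
G01 X255.9966 Y189.3785 F2627
G0 X60.7484 Y223.6649
M3 S270
G01 X69.2713 Y223.6649 F2627
G01 X69.2713 Y210.0952 F2627
G01 X60.7484 Y210.0952 F2627
G01 X60.7484 Y223.6649 F2627
G0 X95.5944 Y203.0625
M3 S270
G01 X88.5782 Y224.6563 F2627
G01 X70.2094 Y238.0019 F2627
G01 X47.5044 Y238.0019 F2627
G01 X29.1356 Y224.6563 F2627
G01 X22.1194 Y203.0625 F2627
G01 X29.1356 Y181.4687 F2627
G01 X47.5044 Y168.1231 F2627
G01 X70.2094 Y168.1231 F2627
G01 X88.5782 Y181.4687 F2627
G01 X95.5944 Y203.0625 F2627
G0 X87.2787 Y191.2367
M3 S270
G01 X85.2611 Y176.7415 F2627
G01 X70.8518 Y174.1810 F2627
G01 X63.9640 Y187.0939 F2627
G01 X74.1164 Y197.6349 F2627
G01 X87.2787 Y191.2367 F2627
G0 X245.3647 Y112.4104
M3 S270
G01 X129.2893 Y154.2642 F2627
G01 X18.5854 Y170.6332 F2627
G01 X125.1034 Y61.0597 F2627
G01 X209.4142 Y131.9729 F2627
G0 X55.5623 Y114.2644
M3 S508
G01 X73.4152 Y114.2644 F1911
G01 X73.4152 Y16.2720 F1911
G01 X55.5623 Y16.2720 F1911
G01 X55.5623 Y114.2644 F1911
M5
G0 X0.0000 Y0.0000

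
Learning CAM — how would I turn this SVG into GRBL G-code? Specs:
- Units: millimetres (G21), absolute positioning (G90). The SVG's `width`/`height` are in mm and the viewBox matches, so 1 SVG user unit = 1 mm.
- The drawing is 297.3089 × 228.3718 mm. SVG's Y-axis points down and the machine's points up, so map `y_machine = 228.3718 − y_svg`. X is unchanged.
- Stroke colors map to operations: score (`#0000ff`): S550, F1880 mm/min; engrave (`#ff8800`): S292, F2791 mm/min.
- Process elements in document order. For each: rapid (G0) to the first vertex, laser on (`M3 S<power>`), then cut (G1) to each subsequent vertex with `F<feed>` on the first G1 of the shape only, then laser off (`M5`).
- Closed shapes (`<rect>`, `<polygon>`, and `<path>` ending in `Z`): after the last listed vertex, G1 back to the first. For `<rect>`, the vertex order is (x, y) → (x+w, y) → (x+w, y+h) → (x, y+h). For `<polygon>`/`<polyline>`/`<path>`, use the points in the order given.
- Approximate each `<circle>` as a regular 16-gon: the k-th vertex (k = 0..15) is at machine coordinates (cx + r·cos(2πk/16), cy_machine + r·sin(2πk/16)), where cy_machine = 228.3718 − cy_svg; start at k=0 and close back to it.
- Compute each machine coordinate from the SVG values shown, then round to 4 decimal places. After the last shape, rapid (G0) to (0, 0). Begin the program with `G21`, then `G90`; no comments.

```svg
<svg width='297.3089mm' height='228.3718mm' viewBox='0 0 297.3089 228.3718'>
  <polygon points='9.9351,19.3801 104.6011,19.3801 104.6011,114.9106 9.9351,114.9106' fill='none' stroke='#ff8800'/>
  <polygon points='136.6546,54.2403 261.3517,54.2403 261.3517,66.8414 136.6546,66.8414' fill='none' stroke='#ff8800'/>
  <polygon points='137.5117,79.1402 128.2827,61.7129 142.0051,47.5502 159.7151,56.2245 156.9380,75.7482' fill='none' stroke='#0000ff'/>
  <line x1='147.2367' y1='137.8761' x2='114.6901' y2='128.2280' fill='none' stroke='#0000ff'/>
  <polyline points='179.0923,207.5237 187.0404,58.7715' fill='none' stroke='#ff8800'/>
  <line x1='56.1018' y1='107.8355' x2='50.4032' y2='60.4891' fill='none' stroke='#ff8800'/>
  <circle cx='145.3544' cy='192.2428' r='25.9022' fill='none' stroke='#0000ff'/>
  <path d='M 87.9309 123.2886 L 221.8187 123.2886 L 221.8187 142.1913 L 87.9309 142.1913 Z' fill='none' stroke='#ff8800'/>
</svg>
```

G21
G90
G0 X9.9351 Y208.9917
M3 S292
G1 X104.6011 Y208.9917 F2791
G1 X104.6011 Y113.4612
G1 X9.9351 Y113.4612
G1 X9.9351 Y208.9917
M5
G0 X136.6546 Y174.1315
M3 S292
G1 X261.3517 Y174.1315 F2791
G1 X261.3517 Y161.5304
G1 X136.6546 Y161.5304
G1 X136.6546 Y174.1315
M5
G0 X137.5117 Y149.2316
M3 S550
G1 X128.2827 Y166.6589 F1880
G1 X142.0051 Y180.8216
G1 X159.7151 Y172.1473
G1 X156.9380 Y152.6236
G1 X137.5117 Y149.2316
M5
G0 X147.2367 Y90.4957
M3 S550
G1 X114.6901 Y100.1438 F1880
M5
G0 X179.0923 Y20.8481
M3 S292
G1 X187.0404 Y169.6003 F2791
M5
G0 X56.1018 Y120.5363
M3 S292
G1 X50.4032 Y167.8827 F2791
M5
G0 X171.2566 Y36.1290
M3 S550
G1 X169.2849 Y46.0413 F1880
G1 X163.6700 Y54.4446
G1 X155.2667 Y60.0595
G1 X145.3544 Y62.0312
G1 X135.4421 Y60.0595
G1 X127.0388 Y54.4446
G1 X121.4239 Y46.0413
G1 X119.4522 Y36.1290
G1 X121.4239 Y26.2167
G1 X127.0388 Y17.8134
G1 X135.4421 Y12.1985
G1 X145.3544 Y10.2268
G1 X155.2667 Y12.1985
G1 X163.6700 Y17.8134
G1 X169.2849 Y26.2167
G1 X171.2566 Y36.1290
M5
G0 X87.9309 Y105.0832
M3 S292
G1 X221.8187 Y105.0832 F2791
G1 X221.8187 Y86.1805
G1 X87.9309 Y86.1805
G1 X87.9309 Y105.0832
M5
G0 X0.0000 Y0.0000

viewBox `0 0 297.3089 228.3718` with mm width/height → 1 unit = 1 mm. Flip: y_m = 228.3718 − y_svg.

**Shape 1** — `<polygon>` rectangle, stroke `#ff8800` → engrave (S292, F2791). Machine vertices: (9.9351,208.9917) → (104.6011,208.9917) → (104.6011,113.4612) → (9.9351,113.4612) → (9.9351,208.9917). Closed: final G1 returns to the first vertex.

**Shape 2** — `<polygon>` rectangle, stroke `#ff8800` → engrave (S292, F2791). Machine vertices: (136.6546,174.1315) → (261.3517,174.1315) → (261.3517,161.5304) → (136.6546,161.5304) → (136.6546,174.1315). Closed: final G1 returns to the first vertex.

**Shape 3** — `<polygon>` regular polygon, stroke `#0000ff` → score (S550, F1880). Machine vertices: (137.5117,149.2316) → (128.2827,166.6589) → (142.0051,180.8216) → (159.7151,172.1473) → (156.9380,152.6236) → (137.5117,149.2316). Closed: final G1 returns to the first vertex.

**Shape 4** — `<line>` line segment, stroke `#0000ff` → score (S550, F1880). Machine vertices: (147.2367,90.4957) → (114.6901,100.1438). Open path.

**Shape 5** — `<polyline>` line segment, stroke `#ff8800` → engrave (S292, F2791). Machine vertices: (179.0923,20.8481) → (187.0404,169.6003). Open path.

**Shape 6** — `<line>` line segment, stroke `#ff8800` → engrave (S292, F2791). Machine vertices: (56.1018,120.5363) → (50.4032,167.8827). Open path.

**Shape 7** — `<circle>` circle, stroke `#0000ff` → score (S550, F1880). Machine vertices: (171.2566,36.1290) → (169.2849,46.0413) → (163.6700,54.4446) → (155.2667,60.0595) → (145.3544,62.0312) → (135.4421,60.0595) → (127.0388,54.4446) → (121.4239,46.0413) → (119.4522,36.1290) → (121.4239,26.2167) → (127.0388,17.8134) → (135.4421,12.1985) → (145.3544,10.2268) → (155.2667,12.1985) → (163.6700,17.8134) → (169.2849,26.2167) → (171.2566,36.1290). Closed: final G1 returns to the first vertex.

**Shape 8** — `<path>` rectangle, stroke `#ff8800` → engrave (S292, F2791). Machine vertices: (87.9309,105.0832) → (221.8187,105.0832) → (221.8187,86.1805) → (87.9309,86.1805) → (87.9309,105.0832). Closed: final G1 returns to the first vertex.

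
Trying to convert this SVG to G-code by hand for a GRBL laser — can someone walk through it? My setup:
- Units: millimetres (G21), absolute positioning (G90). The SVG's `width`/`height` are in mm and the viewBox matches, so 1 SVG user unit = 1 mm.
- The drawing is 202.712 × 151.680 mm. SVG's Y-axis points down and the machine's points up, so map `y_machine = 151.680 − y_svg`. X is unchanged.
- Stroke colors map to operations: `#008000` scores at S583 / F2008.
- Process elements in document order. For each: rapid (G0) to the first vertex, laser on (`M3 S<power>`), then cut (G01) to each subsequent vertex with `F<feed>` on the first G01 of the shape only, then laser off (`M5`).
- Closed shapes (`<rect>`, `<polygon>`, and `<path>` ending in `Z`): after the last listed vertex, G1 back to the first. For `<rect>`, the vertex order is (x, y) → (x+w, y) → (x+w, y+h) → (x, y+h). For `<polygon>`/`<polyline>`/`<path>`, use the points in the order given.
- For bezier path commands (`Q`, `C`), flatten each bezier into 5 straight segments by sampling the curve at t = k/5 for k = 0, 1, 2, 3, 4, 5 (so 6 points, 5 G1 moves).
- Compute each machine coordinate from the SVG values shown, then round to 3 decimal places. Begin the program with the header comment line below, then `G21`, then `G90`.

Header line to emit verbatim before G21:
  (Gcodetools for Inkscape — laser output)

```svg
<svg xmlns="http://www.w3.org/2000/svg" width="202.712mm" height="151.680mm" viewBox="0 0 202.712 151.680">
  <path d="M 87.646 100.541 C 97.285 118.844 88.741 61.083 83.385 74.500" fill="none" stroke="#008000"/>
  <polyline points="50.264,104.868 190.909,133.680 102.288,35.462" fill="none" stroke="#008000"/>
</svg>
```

(Gcodetools for Inkscape — laser output)
G21
G90
G0 X87.646 Y51.139
M3 S583
G01 X91.418 Y48.107 F2008
G01 X91.853 Y56.263
G01 X89.975 Y68.538
G01 X86.810 Y77.867
G01 X83.385 Y77.180
M5
G0 X50.264 Y46.812
M3 S583
G01 X190.909 Y18.000 F2008
G01 X102.288 Y116.218
M5

1 u = 1 mm; y_m = 151.680 − y.

[1] `<path>` cubic bezier, #008000→score S583 F2008: (87.646,51.139) → (91.418,48.107) → (91.853,56.263) → (89.975,68.538) → (86.810,77.867) → (83.385,77.180)

[2] `<polyline>` open polyline, #008000→score S583 F2008: (50.264,46.812) → (190.909,18.000) → (102.288,116.218)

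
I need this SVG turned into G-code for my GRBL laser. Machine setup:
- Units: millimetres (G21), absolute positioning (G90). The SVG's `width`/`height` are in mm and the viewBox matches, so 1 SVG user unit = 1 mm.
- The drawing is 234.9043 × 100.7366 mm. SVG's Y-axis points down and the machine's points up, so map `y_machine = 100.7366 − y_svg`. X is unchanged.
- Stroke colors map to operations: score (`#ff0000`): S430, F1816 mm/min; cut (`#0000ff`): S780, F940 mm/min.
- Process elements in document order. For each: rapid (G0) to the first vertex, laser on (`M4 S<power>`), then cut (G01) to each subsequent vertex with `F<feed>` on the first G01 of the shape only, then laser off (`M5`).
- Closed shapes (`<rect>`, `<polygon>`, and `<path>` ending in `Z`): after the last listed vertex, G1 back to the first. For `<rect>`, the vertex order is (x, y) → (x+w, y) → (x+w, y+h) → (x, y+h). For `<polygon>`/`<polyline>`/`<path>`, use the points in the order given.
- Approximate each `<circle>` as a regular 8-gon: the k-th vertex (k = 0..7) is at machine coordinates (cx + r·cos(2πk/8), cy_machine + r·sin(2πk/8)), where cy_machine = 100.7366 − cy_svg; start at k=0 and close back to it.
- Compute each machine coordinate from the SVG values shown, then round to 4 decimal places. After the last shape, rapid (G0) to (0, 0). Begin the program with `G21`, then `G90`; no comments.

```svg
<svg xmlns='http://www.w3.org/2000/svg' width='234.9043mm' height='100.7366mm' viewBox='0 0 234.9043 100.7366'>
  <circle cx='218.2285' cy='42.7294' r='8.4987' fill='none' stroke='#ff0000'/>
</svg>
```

G21
G90
G0 X226.7272 Y58.0072
M4 S430
G01 X224.2380 Y64.0167 F1816
G01 X218.2285 Y66.5059
G01 X212.2190 Y64.0167
G01 X209.7298 Y58.0072
G01 X212.2190 Y51.9977
G01 X218.2285 Y49.5085
G01 X224.2380 Y51.9977
G01 X226.7272 Y58.0072
M5
G0 X0.0000 Y0.0000

viewBox `0 0 234.9043 100.7366` with mm width/height → 1 unit = 1 mm. Flip: y_m = 100.7366 − y_svg.

**Shape 1** — `<circle>` circle, stroke `#ff0000` → score (S430, F1816). Machine vertices: (226.7272,58.0072) → (224.2380,64.0167) → (218.2285,66.5059) → (212.2190,64.0167) → (209.7298,58.0072) → (212.2190,51.9977) → (218.2285,49.5085) → (224.2380,51.9977) → (226.7272,58.0072). Closed: final G1 returns to the first vertex.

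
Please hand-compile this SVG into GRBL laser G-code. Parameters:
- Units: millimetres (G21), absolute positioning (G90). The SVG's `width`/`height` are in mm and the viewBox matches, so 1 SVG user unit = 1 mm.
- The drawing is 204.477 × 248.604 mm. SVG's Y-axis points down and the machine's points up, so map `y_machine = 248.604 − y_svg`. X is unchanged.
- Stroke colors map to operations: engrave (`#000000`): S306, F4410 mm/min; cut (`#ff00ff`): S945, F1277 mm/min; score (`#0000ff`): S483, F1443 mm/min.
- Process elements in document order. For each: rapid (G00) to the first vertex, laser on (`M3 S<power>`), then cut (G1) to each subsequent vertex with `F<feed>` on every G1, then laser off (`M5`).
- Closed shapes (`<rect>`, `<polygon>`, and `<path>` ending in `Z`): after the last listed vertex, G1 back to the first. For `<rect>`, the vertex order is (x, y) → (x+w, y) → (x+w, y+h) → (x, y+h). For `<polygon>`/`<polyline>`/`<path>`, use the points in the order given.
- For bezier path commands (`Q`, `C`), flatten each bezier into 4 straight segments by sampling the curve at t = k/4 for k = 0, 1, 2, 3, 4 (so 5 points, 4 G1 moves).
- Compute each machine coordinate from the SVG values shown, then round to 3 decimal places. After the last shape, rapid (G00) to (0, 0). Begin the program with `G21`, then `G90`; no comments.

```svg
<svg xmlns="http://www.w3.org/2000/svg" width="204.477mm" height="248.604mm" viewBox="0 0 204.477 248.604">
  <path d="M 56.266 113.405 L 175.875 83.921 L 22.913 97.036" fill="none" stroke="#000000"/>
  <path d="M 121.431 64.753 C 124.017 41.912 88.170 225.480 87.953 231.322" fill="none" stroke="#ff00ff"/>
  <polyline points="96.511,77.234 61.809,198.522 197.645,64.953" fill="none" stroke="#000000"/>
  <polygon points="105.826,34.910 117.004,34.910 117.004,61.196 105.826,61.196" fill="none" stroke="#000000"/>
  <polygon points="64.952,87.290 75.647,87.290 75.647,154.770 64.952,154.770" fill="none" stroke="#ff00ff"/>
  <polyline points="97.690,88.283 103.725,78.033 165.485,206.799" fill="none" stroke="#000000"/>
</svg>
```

Since the viewBox matches the mm dimensions, user units are millimetres directly. The only transform is the Y-flip y_m = 248.604 − y_svg.

Shape 1 is a open polyline drawn with `<path>`. Its stroke #000000 means engrave at S306, F4410. After flipping Y the toolpath is (56.266,135.199) → (175.875,164.683) → (22.913,151.568).

Shape 2 is a cubic bezier drawn with `<path>`. Its stroke #ff00ff means cut at S945, F1277. After flipping Y the toolpath is (121.431,183.851) → (117.322,168.282) → (105.743,111.323) → (93.639,48.985) → (87.953,17.282).

Shape 3 is a open polyline drawn with `<polyline>`. Its stroke #000000 means engrave at S306, F4410. After flipping Y the toolpath is (96.511,171.370) → (61.809,50.082) → (197.645,183.651).

Shape 4 is a rectangle drawn with `<polygon>`. Its stroke #000000 means engrave at S306, F4410. After flipping Y the toolpath is (105.826,213.694) → (117.004,213.694) → (117.004,187.408) → (105.826,187.408) → (105.826,213.694), returning to the start.

Shape 5 is a rectangle drawn with `<polygon>`. Its stroke #ff00ff means cut at S945, F1277. After flipping Y the toolpath is (64.952,161.314) → (75.647,161.314) → (75.647,93.834) → (64.952,93.834) → (64.952,161.314), returning to the start.

Shape 6 is a open polyline drawn with `<polyline>`. Its stroke #000000 means engrave at S306, F4410. After flipping Y the toolpath is (97.690,160.321) → (103.725,170.571) → (165.485,41.805).

G21
G90
G00 X56.266 Y135.199
M3 S306
G1 X175.875 Y164.683 F4410
G1 X22.913 Y151.568 F4410
M5
G00 X121.431 Y183.851
M3 S945
G1 X117.322 Y168.282 F1277
G1 X105.743 Y111.323 F1277
G1 X93.639 Y48.985 F1277
G1 X87.953 Y17.282 F1277
M5
G00 X96.511 Y171.370
M3 S306
G1 X61.809 Y50.082 F4410
G1 X197.645 Y183.651 F4410
M5
G00 X105.826 Y213.694
M3 S306
G1 X117.004 Y213.694 F4410
G1 X117.004 Y187.408 F4410
G1 X105.826 Y187.408 F4410
G1 X105.826 Y213.694 F4410
M5
G00 X64.952 Y161.314
M3 S945
G1 X75.647 Y161.314 F1277
G1 X75.647 Y93.834 F1277
G1 X64.952 Y93.834 F1277
G1 X64.952 Y161.314 F1277
M5
G00 X97.690 Y160.321
M3 S306
G1 X103.725 Y170.571 F4410
G1 X165.485 Y41.805 F4410
M5
G00 X0.000 Y0.000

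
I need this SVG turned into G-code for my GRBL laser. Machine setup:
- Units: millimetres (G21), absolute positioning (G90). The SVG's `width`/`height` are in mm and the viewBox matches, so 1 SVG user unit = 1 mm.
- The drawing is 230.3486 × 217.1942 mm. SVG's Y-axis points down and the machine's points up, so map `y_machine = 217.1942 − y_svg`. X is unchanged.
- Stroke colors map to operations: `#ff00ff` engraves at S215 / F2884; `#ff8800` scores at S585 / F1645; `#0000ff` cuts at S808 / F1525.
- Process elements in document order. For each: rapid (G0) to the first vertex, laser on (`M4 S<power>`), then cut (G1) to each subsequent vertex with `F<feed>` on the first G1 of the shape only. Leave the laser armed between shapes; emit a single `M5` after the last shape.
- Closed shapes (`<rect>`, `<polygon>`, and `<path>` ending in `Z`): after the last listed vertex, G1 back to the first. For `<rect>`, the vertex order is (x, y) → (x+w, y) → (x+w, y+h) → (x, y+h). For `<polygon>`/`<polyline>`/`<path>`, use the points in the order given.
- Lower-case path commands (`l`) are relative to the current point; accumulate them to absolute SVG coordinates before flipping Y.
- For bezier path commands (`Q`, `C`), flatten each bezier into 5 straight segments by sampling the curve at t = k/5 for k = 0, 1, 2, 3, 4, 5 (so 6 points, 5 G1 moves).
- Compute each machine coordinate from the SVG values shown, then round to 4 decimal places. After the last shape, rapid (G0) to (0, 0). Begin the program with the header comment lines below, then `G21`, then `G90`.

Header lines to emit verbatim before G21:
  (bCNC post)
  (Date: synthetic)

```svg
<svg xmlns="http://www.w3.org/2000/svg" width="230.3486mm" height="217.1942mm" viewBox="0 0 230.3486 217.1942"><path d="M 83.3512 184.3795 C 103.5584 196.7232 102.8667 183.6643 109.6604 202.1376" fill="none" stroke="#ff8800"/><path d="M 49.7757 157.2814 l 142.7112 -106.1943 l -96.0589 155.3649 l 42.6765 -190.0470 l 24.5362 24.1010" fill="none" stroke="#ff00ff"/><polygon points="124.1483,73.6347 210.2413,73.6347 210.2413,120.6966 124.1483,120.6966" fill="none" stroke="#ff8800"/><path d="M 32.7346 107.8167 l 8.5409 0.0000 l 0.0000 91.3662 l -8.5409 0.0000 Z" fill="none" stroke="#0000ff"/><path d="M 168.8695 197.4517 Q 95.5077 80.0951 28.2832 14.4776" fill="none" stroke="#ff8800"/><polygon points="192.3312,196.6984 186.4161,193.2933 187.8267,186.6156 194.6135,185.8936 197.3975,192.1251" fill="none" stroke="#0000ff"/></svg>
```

(bCNC post)
(Date: synthetic)
G21
G90
G0 X83.3512 Y32.8147
M4 S585
G1 X93.1947 Y28.0013 F1645
G1 X99.3850 Y26.5517
G1 X103.2844 Y25.7329
G1 X106.2554 Y22.8122
G1 X109.6604 Y15.0566
G0 X49.7757 Y59.9128
M4 S215
G1 X192.4869 Y166.1071 F2884
G1 X96.4280 Y10.7422
G1 X139.1045 Y200.7892
G1 X163.6407 Y176.6882
G0 X124.1483 Y143.5595
M4 S585
G1 X210.2413 Y143.5595 F1645
G1 X210.2413 Y96.4976
G1 X124.1483 Y96.4976
G1 X124.1483 Y143.5595
G0 X32.7346 Y109.3775
M4 S808
G1 X41.2755 Y109.3775 F1525
G1 X41.2755 Y18.0113
G1 X32.7346 Y18.0113
G1 X32.7346 Y109.3775
G0 X168.8695 Y19.7425
M4 S585
G1 X139.7703 Y64.6156 F1645
G1 X111.1620 Y105.3495
G1 X83.0448 Y141.9443
G1 X55.4185 Y174.4000
G1 X28.2832 Y202.7166
G0 X192.3312 Y20.4958
M4 S808
G1 X186.4161 Y23.9009 F1525
G1 X187.8267 Y30.5786
G1 X194.6135 Y31.3006
G1 X197.3975 Y25.0691
G1 X192.3312 Y20.4958
M5
G0 X0.0000 Y0.0000

viewBox `0 0 230.3486 217.1942` with mm width/height → 1 unit = 1 mm. Flip: y_m = 217.1942 − y_svg.

**Shape 1** — `<path>` cubic bezier, stroke `#ff8800` → score (S585, F1645). Control points (SVG): P0=(83.3512,184.3795), P1=(103.5584,196.7232), P2=(102.8667,183.6643), P3=(109.6604,202.1376); sampled at t=k/5. Machine vertices: (83.3512,32.8147) → (93.1947,28.0013) → (99.3850,26.5517) → (103.2844,25.7329) → (106.2554,22.8122) → (109.6604,15.0566). Open path.

**Shape 2** — `<path>` open polyline, stroke `#ff00ff` → engrave (S215, F2884). Machine vertices: (49.7757,59.9128) → (192.4869,166.1071) → (96.4280,10.7422) → (139.1045,200.7892) → (163.6407,176.6882). Open path.

**Shape 3** — `<polygon>` rectangle, stroke `#ff8800` → score (S585, F1645). Machine vertices: (124.1483,143.5595) → (210.2413,143.5595) → (210.2413,96.4976) → (124.1483,96.4976) → (124.1483,143.5595). Closed: final G1 returns to the first vertex.

**Shape 4** — `<path>` rectangle, stroke `#0000ff` → cut (S808, F1525). Machine vertices: (32.7346,109.3775) → (41.2755,109.3775) → (41.2755,18.0113) → (32.7346,18.0113) → (32.7346,109.3775). Closed: final G1 returns to the first vertex.

**Shape 5** — `<path>` quadratic bezier, stroke `#ff8800` → score (S585, F1645). Control points (SVG): P0=(168.8695,197.4517), P1=(95.5077,80.0951), P2=(28.2832,14.4776); sampled at t=k/5. Machine vertices: (168.8695,19.7425) → (139.7703,64.6156) → (111.1620,105.3495) → (83.0448,141.9443) → (55.4185,174.4000) → (28.2832,202.7166). Open path.

**Shape 6** — `<polygon>` regular polygon, stroke `#0000ff` → cut (S808, F1525). Machine vertices: (192.3312,20.4958) → (186.4161,23.9009) → (187.8267,30.5786) → (194.6135,31.3006) → (197.3975,25.0691) → (192.3312,20.4958). Closed: final G1 returns to the first vertex.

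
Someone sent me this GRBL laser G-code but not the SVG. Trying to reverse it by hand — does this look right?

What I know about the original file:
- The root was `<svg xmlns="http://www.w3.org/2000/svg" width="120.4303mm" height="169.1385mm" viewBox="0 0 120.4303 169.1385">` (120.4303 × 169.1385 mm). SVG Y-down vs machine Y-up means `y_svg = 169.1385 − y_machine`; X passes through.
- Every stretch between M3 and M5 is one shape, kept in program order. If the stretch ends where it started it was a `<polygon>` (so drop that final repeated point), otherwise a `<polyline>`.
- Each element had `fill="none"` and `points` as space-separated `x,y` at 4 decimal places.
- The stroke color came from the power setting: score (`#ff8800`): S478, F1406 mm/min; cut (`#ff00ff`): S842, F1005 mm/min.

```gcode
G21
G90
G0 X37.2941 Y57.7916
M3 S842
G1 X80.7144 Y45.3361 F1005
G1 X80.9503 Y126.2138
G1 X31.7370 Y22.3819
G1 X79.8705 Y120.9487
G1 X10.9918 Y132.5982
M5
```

Each laser-on run becomes one SVG element. Flip Y back into SVG space with y_svg = 169.1385 − y_machine. Every run uses S842, so all elements get stroke `#ff00ff` (cut).

Run 1: The run is open, so emit a `<polyline>` with points (Y-flipped): 37.2941,111.3469 80.7144,123.8024 80.9503,42.9247 31.7370,146.7566 79.8705,48.1898 10.9918,36.5403.

<svg xmlns="http://www.w3.org/2000/svg" width="120.4303mm" height="169.1385mm" viewBox="0 0 120.4303 169.1385">
  <polyline points="37.2941,111.3469 80.7144,123.8024 80.9503,42.9247 31.7370,146.7566 79.8705,48.1898 10.9918,36.5403" fill="none" stroke="#ff00ff"/>
</svg>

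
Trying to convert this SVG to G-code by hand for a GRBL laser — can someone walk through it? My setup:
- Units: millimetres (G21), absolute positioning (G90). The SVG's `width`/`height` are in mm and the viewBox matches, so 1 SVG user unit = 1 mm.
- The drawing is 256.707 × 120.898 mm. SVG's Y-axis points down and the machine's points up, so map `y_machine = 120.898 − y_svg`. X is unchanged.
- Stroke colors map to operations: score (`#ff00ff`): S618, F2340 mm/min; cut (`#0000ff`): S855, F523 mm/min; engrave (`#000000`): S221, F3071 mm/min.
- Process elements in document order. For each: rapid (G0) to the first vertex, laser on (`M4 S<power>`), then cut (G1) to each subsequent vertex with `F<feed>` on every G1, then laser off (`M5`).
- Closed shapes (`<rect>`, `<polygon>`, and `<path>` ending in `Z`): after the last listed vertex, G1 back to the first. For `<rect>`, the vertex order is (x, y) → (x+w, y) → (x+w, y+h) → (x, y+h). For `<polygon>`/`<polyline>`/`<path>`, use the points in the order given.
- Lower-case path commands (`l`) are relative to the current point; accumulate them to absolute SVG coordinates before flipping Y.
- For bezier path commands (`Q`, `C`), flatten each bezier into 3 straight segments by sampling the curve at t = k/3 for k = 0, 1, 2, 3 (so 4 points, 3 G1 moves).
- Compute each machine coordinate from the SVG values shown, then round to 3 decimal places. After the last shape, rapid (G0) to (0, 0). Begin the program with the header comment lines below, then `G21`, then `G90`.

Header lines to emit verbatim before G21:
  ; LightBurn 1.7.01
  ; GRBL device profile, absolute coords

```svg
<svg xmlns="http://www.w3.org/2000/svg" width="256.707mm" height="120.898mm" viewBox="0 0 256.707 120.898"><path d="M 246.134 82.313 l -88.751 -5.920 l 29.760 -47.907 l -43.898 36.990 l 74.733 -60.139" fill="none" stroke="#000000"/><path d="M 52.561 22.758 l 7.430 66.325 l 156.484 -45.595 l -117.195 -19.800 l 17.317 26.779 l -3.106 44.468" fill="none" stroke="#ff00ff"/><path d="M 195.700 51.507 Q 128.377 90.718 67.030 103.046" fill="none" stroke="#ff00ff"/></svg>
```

Since the viewBox matches the mm dimensions, user units are millimetres directly. The only transform is the Y-flip y_m = 120.898 − y_svg.

Shape 1 is a open polyline drawn with `<path>`. Its stroke #000000 means engrave at S221, F3071. After flipping Y the toolpath is (246.134,38.585) → (157.383,44.505) → (187.143,92.412) → (143.245,55.422) → (217.978,115.561).

Shape 2 is a open polyline drawn with `<path>`. Its stroke #ff00ff means score at S618, F2340. After flipping Y the toolpath is (52.561,98.140) → (59.991,31.815) → (216.475,77.410) → (99.280,97.210) → (116.597,70.431) → (113.491,25.963).

Shape 3 is a quadratic bezier drawn with `<path>`. Its stroke #ff00ff means score at S618, F2340. After flipping Y the toolpath is (195.700,69.391) → (151.482,46.237) → (108.592,29.058) → (67.030,17.852).

; LightBurn 1.7.01
; GRBL device profile, absolute coords
G21
G90
G0 X246.134 Y38.585
M4 S221
G1 X157.383 Y44.505 F3071
G1 X187.143 Y92.412 F3071
G1 X143.245 Y55.422 F3071
G1 X217.978 Y115.561 F3071
M5
G0 X52.561 Y98.140
M4 S618
G1 X59.991 Y31.815 F2340
G1 X216.475 Y77.410 F2340
G1 X99.280 Y97.210 F2340
G1 X116.597 Y70.431 F2340
G1 X113.491 Y25.963 F2340
M5
G0 X195.700 Y69.391
M4 S618
G1 X151.482 Y46.237 F2340
G1 X108.592 Y29.058 F2340
G1 X67.030 Y17.852 F2340
M5
G0 X0.000 Y0.000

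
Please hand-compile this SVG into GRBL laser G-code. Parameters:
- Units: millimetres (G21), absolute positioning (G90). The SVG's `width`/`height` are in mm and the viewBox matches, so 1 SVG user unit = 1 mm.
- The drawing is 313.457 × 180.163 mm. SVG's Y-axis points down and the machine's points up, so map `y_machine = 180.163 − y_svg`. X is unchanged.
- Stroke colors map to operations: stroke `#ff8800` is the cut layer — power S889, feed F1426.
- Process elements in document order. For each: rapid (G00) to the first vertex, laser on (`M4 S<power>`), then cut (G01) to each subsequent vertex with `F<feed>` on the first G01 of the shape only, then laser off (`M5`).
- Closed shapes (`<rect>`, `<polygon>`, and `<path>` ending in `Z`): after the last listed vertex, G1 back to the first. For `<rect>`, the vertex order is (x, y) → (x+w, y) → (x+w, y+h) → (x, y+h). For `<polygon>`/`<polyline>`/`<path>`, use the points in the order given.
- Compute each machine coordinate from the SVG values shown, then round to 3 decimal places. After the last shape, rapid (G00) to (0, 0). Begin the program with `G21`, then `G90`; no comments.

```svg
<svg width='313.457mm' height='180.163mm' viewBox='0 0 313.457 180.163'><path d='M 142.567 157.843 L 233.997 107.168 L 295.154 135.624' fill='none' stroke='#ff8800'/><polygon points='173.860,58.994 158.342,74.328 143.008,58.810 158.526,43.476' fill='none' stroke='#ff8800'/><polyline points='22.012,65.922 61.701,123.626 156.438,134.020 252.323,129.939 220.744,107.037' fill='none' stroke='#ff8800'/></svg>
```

G21
G90
G00 X142.567 Y22.320
M4 S889
G01 X233.997 Y72.995 F1426
G01 X295.154 Y44.539
M5
G00 X173.860 Y121.169
M4 S889
G01 X158.342 Y105.835 F1426
G01 X143.008 Y121.353
G01 X158.526 Y136.687
G01 X173.860 Y121.169
M5
G00 X22.012 Y114.241
M4 S889
G01 X61.701 Y56.537 F1426
G01 X156.438 Y46.143
G01 X252.323 Y50.224
G01 X220.744 Y73.126
M5
G00 X0.000 Y0.000

Since the viewBox matches the mm dimensions, user units are millimetres directly. The only transform is the Y-flip y_m = 180.163 − y_svg.

Shape 1 is a open polyline drawn with `<path>`. Its stroke #ff8800 means cut at S889, F1426. After flipping Y the toolpath is (142.567,22.320) → (233.997,72.995) → (295.154,44.539).

Shape 2 is a regular polygon drawn with `<polygon>`. Its stroke #ff8800 means cut at S889, F1426. After flipping Y the toolpath is (173.860,121.169) → (158.342,105.835) → (143.008,121.353) → (158.526,136.687) → (173.860,121.169), returning to the start.

Shape 3 is a open polyline drawn with `<polyline>`. Its stroke #ff8800 means cut at S889, F1426. After flipping Y the toolpath is (22.012,114.241) → (61.701,56.537) → (156.438,46.143) → (252.323,50.224) → (220.744,73.126).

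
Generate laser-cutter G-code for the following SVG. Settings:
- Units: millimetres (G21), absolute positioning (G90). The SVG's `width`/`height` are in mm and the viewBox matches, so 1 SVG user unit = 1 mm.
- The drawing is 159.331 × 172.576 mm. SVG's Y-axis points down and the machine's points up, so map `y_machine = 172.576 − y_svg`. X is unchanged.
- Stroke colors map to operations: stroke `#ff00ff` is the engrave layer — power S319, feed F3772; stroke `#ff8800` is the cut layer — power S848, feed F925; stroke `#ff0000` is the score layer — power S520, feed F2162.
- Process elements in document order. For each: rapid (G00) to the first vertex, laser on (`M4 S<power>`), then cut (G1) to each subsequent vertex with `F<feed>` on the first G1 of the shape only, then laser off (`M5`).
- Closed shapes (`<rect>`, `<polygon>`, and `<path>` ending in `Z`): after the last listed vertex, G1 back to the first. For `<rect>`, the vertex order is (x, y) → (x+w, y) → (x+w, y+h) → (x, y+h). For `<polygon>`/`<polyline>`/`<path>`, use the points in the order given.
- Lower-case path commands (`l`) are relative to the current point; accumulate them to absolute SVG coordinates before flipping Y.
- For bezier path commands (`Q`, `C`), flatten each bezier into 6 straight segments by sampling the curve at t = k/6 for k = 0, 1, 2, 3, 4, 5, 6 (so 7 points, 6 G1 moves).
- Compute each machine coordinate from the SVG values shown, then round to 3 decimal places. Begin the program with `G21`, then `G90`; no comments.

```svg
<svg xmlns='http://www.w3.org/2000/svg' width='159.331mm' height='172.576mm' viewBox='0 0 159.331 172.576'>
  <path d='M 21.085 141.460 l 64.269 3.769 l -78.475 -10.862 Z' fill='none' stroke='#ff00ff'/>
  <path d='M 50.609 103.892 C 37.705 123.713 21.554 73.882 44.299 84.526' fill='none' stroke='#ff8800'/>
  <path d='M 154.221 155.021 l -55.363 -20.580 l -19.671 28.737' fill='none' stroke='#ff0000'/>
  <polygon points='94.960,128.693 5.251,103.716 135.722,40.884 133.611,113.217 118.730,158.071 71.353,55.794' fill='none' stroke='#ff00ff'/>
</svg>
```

viewBox `0 0 159.331 172.576` with mm width/height → 1 unit = 1 mm. Flip: y_m = 172.576 − y_svg.

**Shape 1** — `<path>` closed polygon, stroke `#ff00ff` → engrave (S319, F3772). Machine vertices: (21.085,31.116) → (85.354,27.347) → (6.879,38.209) → (21.085,31.116). Closed: final G1 returns to the first vertex.

**Shape 2** — `<path>` cubic bezier, stroke `#ff8800` → cut (S848, F925). Control points (SVG): P0=(50.609,103.892), P1=(37.705,123.713), P2=(21.554,73.882), P3=(44.299,84.526); sampled at t=k/6. Machine vertices: (50.609,68.684) → (44.082,63.975) → (38.184,67.261) → (34.086,74.926) → (32.958,83.355) → (35.973,88.935) → (44.299,88.050). Open path.

**Shape 3** — `<path>` open polyline, stroke `#ff0000` → score (S520, F2162). Machine vertices: (154.221,17.555) → (98.858,38.135) → (79.187,9.398). Open path.

**Shape 4** — `<polygon>` closed polygon, stroke `#ff00ff` → engrave (S319, F3772). Machine vertices: (94.960,43.883) → (5.251,68.860) → (135.722,131.692) → (133.611,59.359) → (118.730,14.505) → (71.353,116.782) → (94.960,43.883). Closed: final G1 returns to the first vertex.

G21
G90
G00 X21.085 Y31.116
M4 S319
G1 X85.354 Y27.347 F3772
G1 X6.879 Y38.209
G1 X21.085 Y31.116
M5
G00 X50.609 Y68.684
M4 S848
G1 X44.082 Y63.975 F925
G1 X38.184 Y67.261
G1 X34.086 Y74.926
G1 X32.958 Y83.355
G1 X35.973 Y88.935
G1 X44.299 Y88.050
M5
G00 X154.221 Y17.555
M4 S520
G1 X98.858 Y38.135 F2162
G1 X79.187 Y9.398
M5
G00 X94.960 Y43.883
M4 S319
G1 X5.251 Y68.860 F3772
G1 X135.722 Y131.692
G1 X133.611 Y59.359
G1 X118.730 Y14.505
G1 X71.353 Y116.782
G1 X94.960 Y43.883
M5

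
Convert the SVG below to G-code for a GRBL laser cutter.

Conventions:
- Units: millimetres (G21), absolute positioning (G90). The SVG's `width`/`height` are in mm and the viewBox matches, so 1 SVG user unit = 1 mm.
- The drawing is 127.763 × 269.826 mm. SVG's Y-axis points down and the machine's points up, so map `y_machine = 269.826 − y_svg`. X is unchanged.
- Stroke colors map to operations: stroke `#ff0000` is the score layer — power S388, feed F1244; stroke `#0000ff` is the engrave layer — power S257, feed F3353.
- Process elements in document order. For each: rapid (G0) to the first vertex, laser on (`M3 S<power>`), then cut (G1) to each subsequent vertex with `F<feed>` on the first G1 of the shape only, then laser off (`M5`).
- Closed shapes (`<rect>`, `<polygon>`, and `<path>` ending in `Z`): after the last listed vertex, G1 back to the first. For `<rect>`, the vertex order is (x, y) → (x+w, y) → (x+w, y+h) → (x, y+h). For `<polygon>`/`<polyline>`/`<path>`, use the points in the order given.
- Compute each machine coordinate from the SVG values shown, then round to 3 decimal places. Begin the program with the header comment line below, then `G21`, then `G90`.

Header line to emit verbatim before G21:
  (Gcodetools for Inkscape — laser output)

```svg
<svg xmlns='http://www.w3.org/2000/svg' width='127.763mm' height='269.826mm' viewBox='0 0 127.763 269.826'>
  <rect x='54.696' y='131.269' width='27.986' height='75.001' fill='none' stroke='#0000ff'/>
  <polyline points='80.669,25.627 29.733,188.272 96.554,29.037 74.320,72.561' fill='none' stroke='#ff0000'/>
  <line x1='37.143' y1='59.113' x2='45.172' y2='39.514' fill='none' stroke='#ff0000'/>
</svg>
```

(Gcodetools for Inkscape — laser output)
G21
G90
G0 X54.696 Y138.557
M3 S257
G1 X82.682 Y138.557 F3353
G1 X82.682 Y63.556
G1 X54.696 Y63.556
G1 X54.696 Y138.557
M5
G0 X80.669 Y244.199
M3 S388
G1 X29.733 Y81.554 F1244
G1 X96.554 Y240.789
G1 X74.320 Y197.265
M5
G0 X37.143 Y210.713
M3 S388
G1 X45.172 Y230.312 F1244
M5

1 u = 1 mm; y_m = 269.826 − y.

[1] `<rect>` rectangle, #0000ff→engrave S257 F3353: (54.696,138.557) → (82.682,138.557) → (82.682,63.556) → (54.696,63.556) → (54.696,138.557) (closed)

[2] `<polyline>` open polyline, #ff0000→score S388 F1244: (80.669,244.199) → (29.733,81.554) → (96.554,240.789) → (74.320,197.265)

[3] `<line>` line segment, #ff0000→score S388 F1244: (37.143,210.713) → (45.172,230.312)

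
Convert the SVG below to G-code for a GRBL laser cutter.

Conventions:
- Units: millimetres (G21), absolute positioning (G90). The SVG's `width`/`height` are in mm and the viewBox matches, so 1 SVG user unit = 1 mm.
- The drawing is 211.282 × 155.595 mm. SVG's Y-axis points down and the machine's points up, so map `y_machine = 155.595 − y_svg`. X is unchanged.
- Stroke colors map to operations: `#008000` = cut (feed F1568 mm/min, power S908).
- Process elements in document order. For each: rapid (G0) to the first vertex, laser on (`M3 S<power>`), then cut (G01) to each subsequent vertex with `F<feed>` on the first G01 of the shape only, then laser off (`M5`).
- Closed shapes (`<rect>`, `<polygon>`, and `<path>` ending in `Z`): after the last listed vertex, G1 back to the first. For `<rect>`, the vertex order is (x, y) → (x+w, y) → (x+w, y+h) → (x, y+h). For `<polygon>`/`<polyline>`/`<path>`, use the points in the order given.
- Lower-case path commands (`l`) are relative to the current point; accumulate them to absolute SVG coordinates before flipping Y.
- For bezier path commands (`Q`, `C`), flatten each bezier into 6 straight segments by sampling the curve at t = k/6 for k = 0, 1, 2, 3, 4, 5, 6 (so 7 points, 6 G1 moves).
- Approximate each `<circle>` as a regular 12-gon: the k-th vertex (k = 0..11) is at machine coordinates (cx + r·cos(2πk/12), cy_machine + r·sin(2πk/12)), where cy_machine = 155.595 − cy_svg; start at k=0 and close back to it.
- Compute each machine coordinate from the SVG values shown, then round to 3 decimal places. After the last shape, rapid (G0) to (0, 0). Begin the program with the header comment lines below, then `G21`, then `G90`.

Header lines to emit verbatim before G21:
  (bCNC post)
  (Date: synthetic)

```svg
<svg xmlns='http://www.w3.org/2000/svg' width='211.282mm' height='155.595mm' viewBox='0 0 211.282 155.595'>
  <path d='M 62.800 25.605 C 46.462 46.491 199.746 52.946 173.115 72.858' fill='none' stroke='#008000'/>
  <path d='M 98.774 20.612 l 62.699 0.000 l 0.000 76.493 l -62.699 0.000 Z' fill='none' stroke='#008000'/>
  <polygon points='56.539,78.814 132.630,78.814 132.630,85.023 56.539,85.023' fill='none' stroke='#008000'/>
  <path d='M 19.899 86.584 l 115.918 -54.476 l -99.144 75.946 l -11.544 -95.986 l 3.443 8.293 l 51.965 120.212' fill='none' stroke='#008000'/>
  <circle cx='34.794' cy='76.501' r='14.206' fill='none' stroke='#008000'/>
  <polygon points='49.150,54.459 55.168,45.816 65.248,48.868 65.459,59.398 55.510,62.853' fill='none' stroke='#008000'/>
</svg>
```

viewBox `0 0 211.282 155.595` with mm width/height → 1 unit = 1 mm. Flip: y_m = 155.595 − y_svg.

**Shape 1** — `<path>` cubic bezier, stroke `#008000` → cut (S908, F1568). Control points (SVG): P0=(62.800,25.605), P1=(46.462,46.491), P2=(199.746,52.946), P3=(173.115,72.858); sampled at t=k/6. Machine vertices: (62.800,129.990) → (67.148,120.620) → (90.057,112.881) → (121.817,105.998) → (152.720,99.196) → (173.056,91.701) → (173.115,82.737). Open path.

**Shape 2** — `<path>` rectangle, stroke `#008000` → cut (S908, F1568). Machine vertices: (98.774,134.983) → (161.473,134.983) → (161.473,58.490) → (98.774,58.490) → (98.774,134.983). Closed: final G1 returns to the first vertex.

**Shape 3** — `<polygon>` rectangle, stroke `#008000` → cut (S908, F1568). Machine vertices: (56.539,76.781) → (132.630,76.781) → (132.630,70.572) → (56.539,70.572) → (56.539,76.781). Closed: final G1 returns to the first vertex.

**Shape 4** — `<path>` open polyline, stroke `#008000` → cut (S908, F1568). Machine vertices: (19.899,69.011) → (135.817,123.487) → (36.673,47.541) → (25.129,143.527) → (28.572,135.234) → (80.537,15.022). Open path.

**Shape 5** — `<circle>` circle, stroke `#008000` → cut (S908, F1568). Machine vertices: (49.000,79.094) → (47.097,86.197) → (41.897,91.397) → (34.794,93.300) → (27.691,91.397) → (22.491,86.197) → (20.588,79.094) → (22.491,71.991) → (27.691,66.791) → (34.794,64.888) → (41.897,66.791) → (47.097,71.991) → (49.000,79.094). Closed: final G1 returns to the first vertex.

**Shape 6** — `<polygon>` regular polygon, stroke `#008000` → cut (S908, F1568). Machine vertices: (49.150,101.136) → (55.168,109.779) → (65.248,106.727) → (65.459,96.197) → (55.510,92.742) → (49.150,101.136). Closed: final G1 returns to the first vertex.

(bCNC post)
(Date: synthetic)
G21
G90
G0 X62.800 Y129.990
M3 S908
G01 X67.148 Y120.620 F1568
G01 X90.057 Y112.881
G01 X121.817 Y105.998
G01 X152.720 Y99.196
G01 X173.056 Y91.701
G01 X173.115 Y82.737
M5
G0 X98.774 Y134.983
M3 S908
G01 X161.473 Y134.983 F1568
G01 X161.473 Y58.490
G01 X98.774 Y58.490
G01 X98.774 Y134.983
M5
G0 X56.539 Y76.781
M3 S908
G01 X132.630 Y76.781 F1568
G01 X132.630 Y70.572
G01 X56.539 Y70.572
G01 X56.539 Y76.781
M5
G0 X19.899 Y69.011
M3 S908
G01 X135.817 Y123.487 F1568
G01 X36.673 Y47.541
G01 X25.129 Y143.527
G01 X28.572 Y135.234
G01 X80.537 Y15.022
M5
G0 X49.000 Y79.094
M3 S908
G01 X47.097 Y86.197 F1568
G01 X41.897 Y91.397
G01 X34.794 Y93.300
G01 X27.691 Y91.397
G01 X22.491 Y86.197
G01 X20.588 Y79.094
G01 X22.491 Y71.991
G01 X27.691 Y66.791
G01 X34.794 Y64.888
G01 X41.897 Y66.791
G01 X47.097 Y71.991
G01 X49.000 Y79.094
M5
G0 X49.150 Y101.136
M3 S908
G01 X55.168 Y109.779 F1568
G01 X65.248 Y106.727
G01 X65.459 Y96.197
G01 X55.510 Y92.742
G01 X49.150 Y101.136
M5
G0 X0.000 Y0.000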